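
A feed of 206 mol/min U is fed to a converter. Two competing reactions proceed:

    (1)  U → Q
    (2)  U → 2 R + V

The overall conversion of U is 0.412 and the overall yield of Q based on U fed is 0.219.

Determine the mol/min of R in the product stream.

Yield of Q: 1ξ₁ / 206 = 0.219 → ξ₁ = 45.11 mol/min.
Conversion of U: 1ξ₁ + 1ξ₂ = 0.412 × 206 = 84.87 → ξ₂ = 39.76 mol/min.
Outlet amounts (n = n₀ + Σ ν·ξ):
  U: 206 − 1(45.11) − 1(39.76) = 121.1
  Q: 0 + 1(45.11) = 45.11
  R: 0 + 2(39.76) = 79.52
  V: 0 + 1(39.76) = 39.76

79.5 mol/min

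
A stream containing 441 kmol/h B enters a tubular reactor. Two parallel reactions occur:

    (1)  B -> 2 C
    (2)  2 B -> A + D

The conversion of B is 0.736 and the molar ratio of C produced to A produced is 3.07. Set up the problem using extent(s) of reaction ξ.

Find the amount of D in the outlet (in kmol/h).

Conversion of B: B consumed = 0.736 × 441 = 324.6 kmol/h = 1ξ₁ + 2ξ₂.
Selectivity: 2ξ₁ / (1ξ₂) = 3.07 → ξ₁ = 1.535 ξ₂.
Substitute: (1·1.535 + 2) ξ₂ = 324.6 → ξ₂ = 91.82 kmol/h, ξ₁ = 140.9 kmol/h.
Outlet amounts (n = n₀ + Σ ν·ξ):
  B: 441 − 1(140.9) − 2(91.82) = 116.4
  C: 0 + 2(140.9) = 281.9
  A: 0 + 1(91.82) = 91.82
  D: 0 + 1(91.82) = 91.82

91.8 kmol/h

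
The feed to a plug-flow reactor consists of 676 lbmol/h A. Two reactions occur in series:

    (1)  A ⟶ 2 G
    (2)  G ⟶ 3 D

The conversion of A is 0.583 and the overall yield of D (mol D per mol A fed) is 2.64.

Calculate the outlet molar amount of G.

193 lbmol/h

Conversion of A: A consumed = 1ξ₁ = 0.583 × 676 → ξ₁ = 394.1 lbmol/h.
Yield of D: 3ξ₂ / 676 = 2.64 → ξ₂ = 594.9 lbmol/h.
Outlet amounts (n = n₀ + Σ ν·ξ):
  A: 676 − 1(394.1) = 281.9
  G: 0 + 2(394.1) − 1(594.9) = 193.3
  D: 0 + 3(594.9) = 1785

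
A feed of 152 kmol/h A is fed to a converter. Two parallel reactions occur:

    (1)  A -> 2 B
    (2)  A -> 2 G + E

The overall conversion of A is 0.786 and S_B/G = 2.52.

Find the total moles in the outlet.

305 kmol/h

Conversion of A: A consumed = 0.786 × 152 = 119.5 kmol/h = 1ξ₁ + 1ξ₂.
Selectivity: 2ξ₁ / (2ξ₂) = 2.52 → ξ₁ = 2.52 ξ₂.
Substitute: (1·2.52 + 1) ξ₂ = 119.5 → ξ₂ = 33.94 kmol/h, ξ₁ = 85.53 kmol/h.
Outlet amounts (n = n₀ + Σ ν·ξ):
  A: 152 − 1(85.53) − 1(33.94) = 32.53
  B: 0 + 2(85.53) = 171.1
  G: 0 + 2(33.94) = 67.88
  E: 0 + 1(33.94) = 33.94
Total out = 32.53 + 171.1 + 67.88 + 33.94 = 305.4 kmol/h.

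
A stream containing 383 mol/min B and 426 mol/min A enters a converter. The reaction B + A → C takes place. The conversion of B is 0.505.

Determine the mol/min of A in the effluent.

233 mol/min

B reacted = 0.505 × 383 = 193.4 mol/min; ν_B = −1, so ξ = 193.4/1 = 193.4 mol/min.
Outlet amounts (n = n₀ + ν ξ):
  B: 383 − 1(193.4) = 189.6
  A: 426 − 1(193.4) = 232.6
  C: 0 + 1(193.4) = 193.4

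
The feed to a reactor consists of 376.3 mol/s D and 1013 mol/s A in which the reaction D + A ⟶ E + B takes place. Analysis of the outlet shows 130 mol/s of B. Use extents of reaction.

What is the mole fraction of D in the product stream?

For B: n = n₀ + 1ξ → 130 = 0 + 1ξ, giving ξ = 130 mol/s.
Outlet amounts (n = n₀ + ν ξ):
  D: 376.3 − 1(130) = 246.3
  A: 1013 − 1(130) = 883
  E: 0 + 1(130) = 130
  B: 0 + 1(130) = 130
Total out = 1389 mol/s; y_D = 246.3 / 1389 = 0.1773.

0.177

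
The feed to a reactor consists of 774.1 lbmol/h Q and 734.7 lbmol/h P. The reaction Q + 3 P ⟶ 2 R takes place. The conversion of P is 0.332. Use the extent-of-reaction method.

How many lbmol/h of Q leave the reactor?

693 lbmol/h

P reacted = 0.332 × 734.7 = 243.9 lbmol/h; ν_P = −3, so ξ = 243.9/3 = 81.31 lbmol/h.
Outlet amounts (n = n₀ + ν ξ):
  Q: 774.1 − 1(81.31) = 692.8
  P: 734.7 − 3(81.31) = 490.8
  R: 0 + 2(81.31) = 162.6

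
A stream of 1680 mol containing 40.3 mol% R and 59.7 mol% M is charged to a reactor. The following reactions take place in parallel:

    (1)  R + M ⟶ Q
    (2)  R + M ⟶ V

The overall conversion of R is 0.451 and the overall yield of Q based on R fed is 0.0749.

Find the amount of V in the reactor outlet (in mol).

Yield of Q: 1ξ₁ / 677 = 0.0749 → ξ₁ = 50.71 mol.
Conversion of R: 1ξ₁ + 1ξ₂ = 0.451 × 677 = 305.3 → ξ₂ = 254.6 mol.
Outlet amounts (n = n₀ + Σ ν·ξ):
  R: 677 − 1(50.71) − 1(254.6) = 371.7
  M: 1003 − 1(50.71) − 1(254.6) = 697.6
  Q: 0 + 1(50.71) = 50.71
  V: 0 + 1(254.6) = 254.6

255 mol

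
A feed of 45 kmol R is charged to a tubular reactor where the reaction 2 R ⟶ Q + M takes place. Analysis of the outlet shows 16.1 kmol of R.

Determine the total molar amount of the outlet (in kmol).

For R: n = n₀ − 2ξ → 16.1 = 45 − 2ξ, giving ξ = 14.45 kmol.
Outlet amounts (n = n₀ + ν ξ):
  R: 45 − 2(14.45) = 16.1
  Q: 0 + 1(14.45) = 14.45
  M: 0 + 1(14.45) = 14.45
Total out = 16.1 + 14.45 + 14.45 = 45 kmol.

45 kmol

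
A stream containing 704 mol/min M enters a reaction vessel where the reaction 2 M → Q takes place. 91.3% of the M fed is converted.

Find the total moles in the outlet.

383 mol/min

M reacted = 0.913 × 704 = 642.8 mol/min; ν_M = −2, so ξ = 642.8/2 = 321.4 mol/min.
Outlet amounts (n = n₀ + ν ξ):
  M: 704 − 2(321.4) = 61.25
  Q: 0 + 1(321.4) = 321.4
Total out = 61.25 + 321.4 = 382.6 mol/min.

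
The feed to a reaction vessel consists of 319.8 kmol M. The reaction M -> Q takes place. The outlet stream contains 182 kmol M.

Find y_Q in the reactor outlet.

For M: n = n₀ − 1ξ → 182 = 319.8 − 1ξ, giving ξ = 137.8 kmol.
Outlet amounts (n = n₀ + ν ξ):
  M: 319.8 − 1(137.8) = 182
  Q: 0 + 1(137.8) = 137.8
Total out = 319.8 kmol; y_Q = 137.8 / 319.8 = 0.4309.

0.431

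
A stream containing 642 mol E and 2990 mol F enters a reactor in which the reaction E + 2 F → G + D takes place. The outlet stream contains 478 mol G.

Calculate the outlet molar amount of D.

For G: n = n₀ + 1ξ → 478 = 0 + 1ξ, giving ξ = 478 mol.
Outlet amounts (n = n₀ + ν ξ):
  E: 642 − 1(478) = 164
  F: 2990 − 2(478) = 2034
  G: 0 + 1(478) = 478
  D: 0 + 1(478) = 478

478 mol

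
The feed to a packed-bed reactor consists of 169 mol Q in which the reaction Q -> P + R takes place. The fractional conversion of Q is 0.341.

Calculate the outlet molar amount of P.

57.6 mol

Q reacted = 0.341 × 169 = 57.63 mol; ν_Q = −1, so ξ = 57.63/1 = 57.63 mol.
Outlet amounts (n = n₀ + ν ξ):
  Q: 169 − 1(57.63) = 111.4
  P: 0 + 1(57.63) = 57.63
  R: 0 + 1(57.63) = 57.63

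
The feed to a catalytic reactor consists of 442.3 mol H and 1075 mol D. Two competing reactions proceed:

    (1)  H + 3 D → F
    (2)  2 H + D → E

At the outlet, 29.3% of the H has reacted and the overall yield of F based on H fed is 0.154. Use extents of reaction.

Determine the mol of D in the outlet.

840 mol

Yield of F: 1ξ₁ / 442.3 = 0.154 → ξ₁ = 68.11 mol.
Conversion of H: 1ξ₁ + 2ξ₂ = 0.293 × 442.3 = 129.6 → ξ₂ = 30.74 mol.
Outlet amounts (n = n₀ + Σ ν·ξ):
  H: 442.3 − 1(68.11) − 2(30.74) = 312.7
  D: 1075 − 3(68.11) − 1(30.74) = 839.9
  F: 0 + 1(68.11) = 68.11
  E: 0 + 1(30.74) = 30.74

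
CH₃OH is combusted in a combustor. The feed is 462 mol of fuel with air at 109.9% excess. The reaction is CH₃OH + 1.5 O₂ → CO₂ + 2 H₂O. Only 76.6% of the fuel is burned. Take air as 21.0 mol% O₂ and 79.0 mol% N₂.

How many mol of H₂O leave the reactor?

Stoichiometric O₂ = 1.5 × 462 = 693 mol; O₂ fed = 693 × 2.099 = 1455 mol.
N₂ fed = 1455 × 79/21 = 5472 mol.
Fuel reacted = 0.766 × 462 → ξ = 353.9 mol.
Outlet (n = n₀ + ν ξ):
  CH₃OH: 462 − 1(353.9) = 108.1
  O₂: 1455 − 1.5(353.9) = 923.8
  N₂: 5472 (inert)
  CO₂: 0 + 1(353.9) = 353.9
  H₂O: 0 + 2(353.9) = 707.8

708 mol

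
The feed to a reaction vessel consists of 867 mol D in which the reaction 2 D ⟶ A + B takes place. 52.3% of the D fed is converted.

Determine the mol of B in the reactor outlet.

D reacted = 0.523 × 867 = 453.4 mol; ν_D = −2, so ξ = 453.4/2 = 226.7 mol.
Outlet amounts (n = n₀ + ν ξ):
  D: 867 − 2(226.7) = 413.6
  A: 0 + 1(226.7) = 226.7
  B: 0 + 1(226.7) = 226.7

227 mol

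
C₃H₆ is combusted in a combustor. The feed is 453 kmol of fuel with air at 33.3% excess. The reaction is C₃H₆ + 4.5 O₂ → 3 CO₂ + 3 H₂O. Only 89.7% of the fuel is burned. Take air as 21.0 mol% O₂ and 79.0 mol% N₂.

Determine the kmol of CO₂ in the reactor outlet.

1220 kmol

Stoichiometric O₂ = 4.5 × 453 = 2038 kmol; O₂ fed = 2038 × 1.333 = 2717 kmol.
N₂ fed = 2717 × 79/21 = 10220 kmol.
Fuel reacted = 0.897 × 453 → ξ = 406.3 kmol.
Outlet (n = n₀ + ν ξ):
  C₃H₆: 453 − 1(406.3) = 46.66
  O₂: 2717 − 4.5(406.3) = 888.8
  N₂: 10220 (inert)
  CO₂: 0 + 3(406.3) = 1219
  H₂O: 0 + 3(406.3) = 1219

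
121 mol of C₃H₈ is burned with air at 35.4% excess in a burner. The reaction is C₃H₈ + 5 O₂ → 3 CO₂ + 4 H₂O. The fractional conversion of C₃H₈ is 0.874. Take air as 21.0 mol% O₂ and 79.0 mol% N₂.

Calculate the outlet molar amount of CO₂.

317 mol

Stoichiometric O₂ = 5 × 121 = 605 mol; O₂ fed = 605 × 1.354 = 819.2 mol.
N₂ fed = 819.2 × 79/21 = 3082 mol.
Fuel reacted = 0.874 × 121 → ξ = 105.8 mol.
Outlet (n = n₀ + ν ξ):
  C₃H₈: 121 − 1(105.8) = 15.25
  O₂: 819.2 − 5(105.8) = 290.4
  N₂: 3082 (inert)
  CO₂: 0 + 3(105.8) = 317.3
  H₂O: 0 + 4(105.8) = 423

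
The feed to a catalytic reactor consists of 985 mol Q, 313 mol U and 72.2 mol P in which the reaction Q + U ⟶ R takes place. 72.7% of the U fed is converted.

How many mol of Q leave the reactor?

U reacted = 0.727 × 313 = 227.6 mol; ν_U = −1, so ξ = 227.6/1 = 227.6 mol.
Outlet amounts (n = n₀ + ν ξ):
  Q: 985 − 1(227.6) = 757.4
  U: 313 − 1(227.6) = 85.45
  R: 0 + 1(227.6) = 227.6
  P: 72.2 (inert)

757 mol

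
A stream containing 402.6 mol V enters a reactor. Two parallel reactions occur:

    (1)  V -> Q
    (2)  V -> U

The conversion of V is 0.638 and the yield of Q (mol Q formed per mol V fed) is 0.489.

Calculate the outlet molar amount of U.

60 mol

Yield of Q: 1ξ₁ / 402.6 = 0.489 → ξ₁ = 196.9 mol.
Conversion of V: 1ξ₁ + 1ξ₂ = 0.638 × 402.6 = 256.9 → ξ₂ = 59.99 mol.
Outlet amounts (n = n₀ + Σ ν·ξ):
  V: 402.6 − 1(196.9) − 1(59.99) = 145.7
  Q: 0 + 1(196.9) = 196.9
  U: 0 + 1(59.99) = 59.99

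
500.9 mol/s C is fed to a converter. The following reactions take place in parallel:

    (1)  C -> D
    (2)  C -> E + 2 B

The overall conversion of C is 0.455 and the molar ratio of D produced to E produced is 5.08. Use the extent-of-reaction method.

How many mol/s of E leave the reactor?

Conversion of C: C consumed = 0.455 × 500.9 = 227.9 mol/s = 1ξ₁ + 1ξ₂.
Selectivity: 1ξ₁ / (1ξ₂) = 5.08 → ξ₁ = 5.08 ξ₂.
Substitute: (1·5.08 + 1) ξ₂ = 227.9 → ξ₂ = 37.49 mol/s, ξ₁ = 190.4 mol/s.
Outlet amounts (n = n₀ + Σ ν·ξ):
  C: 500.9 − 1(190.4) − 1(37.49) = 273
  D: 0 + 1(190.4) = 190.4
  E: 0 + 1(37.49) = 37.49
  B: 0 + 2(37.49) = 74.97

37.5 mol/s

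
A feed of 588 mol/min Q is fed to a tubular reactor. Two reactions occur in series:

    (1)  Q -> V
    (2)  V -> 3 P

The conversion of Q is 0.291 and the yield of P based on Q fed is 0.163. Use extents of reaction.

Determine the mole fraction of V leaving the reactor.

Conversion of Q: Q consumed = 1ξ₁ = 0.291 × 588 → ξ₁ = 171.1 mol/min.
Yield of P: 3ξ₂ / 588 = 0.163 → ξ₂ = 31.95 mol/min.
Outlet amounts (n = n₀ + Σ ν·ξ):
  Q: 588 − 1(171.1) = 416.9
  V: 0 + 1(171.1) − 1(31.95) = 139.2
  P: 0 + 3(31.95) = 95.84
Total out = 651.9 mol/min; y_V = 139.2 / 651.9 = 0.2135.

0.213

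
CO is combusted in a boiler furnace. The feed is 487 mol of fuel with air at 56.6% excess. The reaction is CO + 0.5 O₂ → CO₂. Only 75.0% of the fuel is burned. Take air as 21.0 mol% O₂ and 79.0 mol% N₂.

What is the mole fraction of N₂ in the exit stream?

Stoichiometric O₂ = 0.5 × 487 = 243.5 mol; O₂ fed = 243.5 × 1.566 = 381.3 mol.
N₂ fed = 381.3 × 79/21 = 1434 mol.
Fuel reacted = 0.75 × 487 → ξ = 365.2 mol.
Outlet (n = n₀ + ν ξ):
  CO: 487 − 1(365.2) = 121.8
  O₂: 381.3 − 0.5(365.2) = 198.7
  N₂: 1434 (inert)
  CO₂: 0 + 1(365.2) = 365.2
Total out = 2120 mol; y_N₂ = 1434 / 2120 = 0.6766.

0.677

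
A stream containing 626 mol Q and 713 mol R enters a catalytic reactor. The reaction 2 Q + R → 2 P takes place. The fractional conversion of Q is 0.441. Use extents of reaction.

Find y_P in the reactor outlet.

Q reacted = 0.441 × 626 = 276.1 mol; ν_Q = −2, so ξ = 276.1/2 = 138 mol.
Outlet amounts (n = n₀ + ν ξ):
  Q: 626 − 2(138) = 349.9
  R: 713 − 1(138) = 575
  P: 0 + 2(138) = 276.1
Total out = 1201 mol; y_P = 276.1 / 1201 = 0.2299.

0.23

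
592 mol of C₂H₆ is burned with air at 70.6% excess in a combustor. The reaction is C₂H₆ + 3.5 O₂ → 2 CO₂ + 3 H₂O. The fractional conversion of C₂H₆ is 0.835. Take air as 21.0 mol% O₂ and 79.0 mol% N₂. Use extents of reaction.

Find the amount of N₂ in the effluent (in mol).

13300 mol

Stoichiometric O₂ = 3.5 × 592 = 2072 mol; O₂ fed = 2072 × 1.706 = 3535 mol.
N₂ fed = 3535 × 79/21 = 13300 mol.
Fuel reacted = 0.835 × 592 → ξ = 494.3 mol.
Outlet (n = n₀ + ν ξ):
  C₂H₆: 592 − 1(494.3) = 97.68
  O₂: 3535 − 3.5(494.3) = 1805
  N₂: 13300 (inert)
  CO₂: 0 + 2(494.3) = 988.6
  H₂O: 0 + 3(494.3) = 1483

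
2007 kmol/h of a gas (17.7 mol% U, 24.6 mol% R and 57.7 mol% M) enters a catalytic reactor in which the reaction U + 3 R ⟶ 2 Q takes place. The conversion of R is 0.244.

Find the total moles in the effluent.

R reacted = 0.244 × 493.7 = 120.5 kmol/h; ν_R = −3, so ξ = 120.5/3 = 40.16 kmol/h.
Outlet amounts (n = n₀ + ν ξ):
  U: 355.2 − 1(40.16) = 315.1
  R: 493.7 − 3(40.16) = 373.3
  Q: 0 + 2(40.16) = 80.31
  M: 1158 (inert)
Total out = 315.1 + 373.3 + 80.31 + 1158 = 1927 kmol/h.

1930 kmol/h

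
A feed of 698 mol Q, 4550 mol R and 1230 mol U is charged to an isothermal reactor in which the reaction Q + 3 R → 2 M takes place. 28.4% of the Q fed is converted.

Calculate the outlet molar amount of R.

Q reacted = 0.284 × 698 = 198.2 mol; ν_Q = −1, so ξ = 198.2/1 = 198.2 mol.
Outlet amounts (n = n₀ + ν ξ):
  Q: 698 − 1(198.2) = 499.8
  R: 4550 − 3(198.2) = 3955
  M: 0 + 2(198.2) = 396.5
  U: 1230 (inert)

3960 mol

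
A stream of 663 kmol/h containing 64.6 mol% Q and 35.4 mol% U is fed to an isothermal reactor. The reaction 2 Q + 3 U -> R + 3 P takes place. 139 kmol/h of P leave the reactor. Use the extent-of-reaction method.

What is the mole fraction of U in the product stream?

For P: n = n₀ + 3ξ → 139 = 0 + 3ξ, giving ξ = 46.33 kmol/h.
Outlet amounts (n = n₀ + ν ξ):
  Q: 428.3 − 2(46.33) = 335.6
  U: 234.7 − 3(46.33) = 95.7
  R: 0 + 1(46.33) = 46.33
  P: 0 + 3(46.33) = 139
Total out = 616.7 kmol/h; y_U = 95.7 / 616.7 = 0.1552.

0.155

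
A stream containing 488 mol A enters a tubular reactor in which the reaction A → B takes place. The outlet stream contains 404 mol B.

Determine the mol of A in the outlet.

For B: n = n₀ + 1ξ → 404 = 0 + 1ξ, giving ξ = 404 mol.
Outlet amounts (n = n₀ + ν ξ):
  A: 488 − 1(404) = 84
  B: 0 + 1(404) = 404

84 mol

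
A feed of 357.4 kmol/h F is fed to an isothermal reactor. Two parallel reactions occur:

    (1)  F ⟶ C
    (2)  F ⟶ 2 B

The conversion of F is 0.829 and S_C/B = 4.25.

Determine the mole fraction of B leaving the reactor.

0.161

Conversion of F: F consumed = 0.829 × 357.4 = 296.3 kmol/h = 1ξ₁ + 1ξ₂.
Selectivity: 1ξ₁ / (2ξ₂) = 4.25 → ξ₁ = 8.5 ξ₂.
Substitute: (1·8.5 + 1) ξ₂ = 296.3 → ξ₂ = 31.19 kmol/h, ξ₁ = 265.1 kmol/h.
Outlet amounts (n = n₀ + Σ ν·ξ):
  F: 357.4 − 1(265.1) − 1(31.19) = 61.12
  C: 0 + 1(265.1) = 265.1
  B: 0 + 2(31.19) = 62.38
Total out = 388.6 kmol/h; y_B = 62.38 / 388.6 = 0.1605.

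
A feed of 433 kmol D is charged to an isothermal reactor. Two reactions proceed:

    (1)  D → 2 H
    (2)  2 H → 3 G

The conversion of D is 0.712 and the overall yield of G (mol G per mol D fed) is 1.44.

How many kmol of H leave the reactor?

Conversion of D: D consumed = 1ξ₁ = 0.712 × 433 → ξ₁ = 308.3 kmol.
Yield of G: 3ξ₂ / 433 = 1.44 → ξ₂ = 207.8 kmol.
Outlet amounts (n = n₀ + Σ ν·ξ):
  D: 433 − 1(308.3) = 124.7
  H: 0 + 2(308.3) − 2(207.8) = 200.9
  G: 0 + 3(207.8) = 623.5

201 kmol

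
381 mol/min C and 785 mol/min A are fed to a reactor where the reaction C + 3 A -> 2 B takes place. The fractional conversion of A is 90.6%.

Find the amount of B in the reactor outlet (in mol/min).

474 mol/min

A reacted = 0.906 × 785 = 711.2 mol/min; ν_A = −3, so ξ = 711.2/3 = 237.1 mol/min.
Outlet amounts (n = n₀ + ν ξ):
  C: 381 − 1(237.1) = 143.9
  A: 785 − 3(237.1) = 73.79
  B: 0 + 2(237.1) = 474.1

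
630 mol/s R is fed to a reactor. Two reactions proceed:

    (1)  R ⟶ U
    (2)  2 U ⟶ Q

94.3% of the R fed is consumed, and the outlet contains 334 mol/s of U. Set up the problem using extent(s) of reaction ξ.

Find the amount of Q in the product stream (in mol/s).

130 mol/s

Conversion of R: R consumed = 1ξ₁ = 0.943 × 630 → ξ₁ = 594.1 mol/s.
U balance: n_U = 0 + 1ξ₁ − 2ξ₂ = 334 → ξ₂ = (1·594.1 − 334)/2 = 130 mol/s.
Outlet amounts (n = n₀ + Σ ν·ξ):
  R: 630 − 1(594.1) = 35.91
  U: 0 + 1(594.1) − 2(130) = 334
  Q: 0 + 1(130) = 130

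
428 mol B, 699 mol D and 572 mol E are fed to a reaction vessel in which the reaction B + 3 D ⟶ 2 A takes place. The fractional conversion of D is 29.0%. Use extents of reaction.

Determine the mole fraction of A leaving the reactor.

D reacted = 0.29 × 699 = 202.7 mol; ν_D = −3, so ξ = 202.7/3 = 67.57 mol.
Outlet amounts (n = n₀ + ν ξ):
  B: 428 − 1(67.57) = 360.4
  D: 699 − 3(67.57) = 496.3
  A: 0 + 2(67.57) = 135.1
  E: 572 (inert)
Total out = 1564 mol; y_A = 135.1 / 1564 = 0.08641.

0.0864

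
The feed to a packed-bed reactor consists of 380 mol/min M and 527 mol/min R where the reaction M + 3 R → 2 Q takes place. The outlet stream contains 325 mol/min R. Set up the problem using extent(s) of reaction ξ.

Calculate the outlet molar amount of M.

313 mol/min

For R: n = n₀ − 3ξ → 325 = 527 − 3ξ, giving ξ = 67.33 mol/min.
Outlet amounts (n = n₀ + ν ξ):
  M: 380 − 1(67.33) = 312.7
  R: 527 − 3(67.33) = 325
  Q: 0 + 2(67.33) = 134.7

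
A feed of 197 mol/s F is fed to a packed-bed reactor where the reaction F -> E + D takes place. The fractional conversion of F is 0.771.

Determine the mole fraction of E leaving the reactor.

F reacted = 0.771 × 197 = 151.9 mol/s; ν_F = −1, so ξ = 151.9/1 = 151.9 mol/s.
Outlet amounts (n = n₀ + ν ξ):
  F: 197 − 1(151.9) = 45.11
  E: 0 + 1(151.9) = 151.9
  D: 0 + 1(151.9) = 151.9
Total out = 348.9 mol/s; y_E = 151.9 / 348.9 = 0.4353.

0.435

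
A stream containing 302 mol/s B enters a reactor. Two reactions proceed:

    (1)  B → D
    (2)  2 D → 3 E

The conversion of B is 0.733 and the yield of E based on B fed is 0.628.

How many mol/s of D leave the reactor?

94.9 mol/s

Conversion of B: B consumed = 1ξ₁ = 0.733 × 302 → ξ₁ = 221.4 mol/s.
Yield of E: 3ξ₂ / 302 = 0.628 → ξ₂ = 63.22 mol/s.
Outlet amounts (n = n₀ + Σ ν·ξ):
  B: 302 − 1(221.4) = 80.63
  D: 0 + 1(221.4) − 2(63.22) = 94.93
  E: 0 + 3(63.22) = 189.7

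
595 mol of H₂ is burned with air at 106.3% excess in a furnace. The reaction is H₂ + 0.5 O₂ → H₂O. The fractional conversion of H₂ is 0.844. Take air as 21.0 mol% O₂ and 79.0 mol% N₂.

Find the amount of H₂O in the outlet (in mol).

Stoichiometric O₂ = 0.5 × 595 = 297.5 mol; O₂ fed = 297.5 × 2.063 = 613.7 mol.
N₂ fed = 613.7 × 79/21 = 2309 mol.
Fuel reacted = 0.844 × 595 → ξ = 502.2 mol.
Outlet (n = n₀ + ν ξ):
  H₂: 595 − 1(502.2) = 92.82
  O₂: 613.7 − 0.5(502.2) = 362.7
  N₂: 2309 (inert)
  H₂O: 0 + 1(502.2) = 502.2

502 mol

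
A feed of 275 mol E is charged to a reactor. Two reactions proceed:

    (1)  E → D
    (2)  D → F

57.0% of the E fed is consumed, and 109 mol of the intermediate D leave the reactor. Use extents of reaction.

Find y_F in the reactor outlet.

Conversion of E: E consumed = 1ξ₁ = 0.57 × 275 → ξ₁ = 156.8 mol.
D balance: n_D = 0 + 1ξ₁ − 1ξ₂ = 109 → ξ₂ = (1·156.8 − 109)/1 = 47.75 mol.
Outlet amounts (n = n₀ + Σ ν·ξ):
  E: 275 − 1(156.8) = 118.2
  D: 0 + 1(156.8) − 1(47.75) = 109
  F: 0 + 1(47.75) = 47.75
Total out = 275 mol; y_F = 47.75 / 275 = 0.1736.

0.174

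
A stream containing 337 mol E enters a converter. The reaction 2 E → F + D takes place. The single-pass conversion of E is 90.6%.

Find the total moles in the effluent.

E reacted = 0.906 × 337 = 305.3 mol; ν_E = −2, so ξ = 305.3/2 = 152.7 mol.
Outlet amounts (n = n₀ + ν ξ):
  E: 337 − 2(152.7) = 31.68
  F: 0 + 1(152.7) = 152.7
  D: 0 + 1(152.7) = 152.7
Total out = 31.68 + 152.7 + 152.7 = 337 mol.

337 mol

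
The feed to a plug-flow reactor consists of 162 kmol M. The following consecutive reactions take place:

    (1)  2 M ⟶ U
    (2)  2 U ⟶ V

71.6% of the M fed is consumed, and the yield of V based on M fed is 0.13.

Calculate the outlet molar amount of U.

Conversion of M: M consumed = 2ξ₁ = 0.716 × 162 → ξ₁ = 58 kmol.
Yield of V: 1ξ₂ / 162 = 0.13 → ξ₂ = 21.06 kmol.
Outlet amounts (n = n₀ + Σ ν·ξ):
  M: 162 − 2(58) = 46.01
  U: 0 + 1(58) − 2(21.06) = 15.88
  V: 0 + 1(21.06) = 21.06

15.9 kmol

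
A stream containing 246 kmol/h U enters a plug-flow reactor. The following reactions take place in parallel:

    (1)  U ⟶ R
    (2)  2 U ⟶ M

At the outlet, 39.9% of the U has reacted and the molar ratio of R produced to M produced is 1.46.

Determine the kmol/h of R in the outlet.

Conversion of U: U consumed = 0.399 × 246 = 98.15 kmol/h = 1ξ₁ + 2ξ₂.
Selectivity: 1ξ₁ / (1ξ₂) = 1.46 → ξ₁ = 1.46 ξ₂.
Substitute: (1·1.46 + 2) ξ₂ = 98.15 → ξ₂ = 28.37 kmol/h, ξ₁ = 41.42 kmol/h.
Outlet amounts (n = n₀ + Σ ν·ξ):
  U: 246 − 1(41.42) − 2(28.37) = 147.8
  R: 0 + 1(41.42) = 41.42
  M: 0 + 1(28.37) = 28.37

41.4 kmol/h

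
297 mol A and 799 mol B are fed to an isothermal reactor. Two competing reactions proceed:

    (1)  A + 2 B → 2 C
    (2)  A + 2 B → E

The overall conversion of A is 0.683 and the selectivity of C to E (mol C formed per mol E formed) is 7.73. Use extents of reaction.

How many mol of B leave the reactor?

Conversion of A: A consumed = 0.683 × 297 = 202.9 mol = 1ξ₁ + 1ξ₂.
Selectivity: 2ξ₁ / (1ξ₂) = 7.73 → ξ₁ = 3.865 ξ₂.
Substitute: (1·3.865 + 1) ξ₂ = 202.9 → ξ₂ = 41.7 mol, ξ₁ = 161.2 mol.
Outlet amounts (n = n₀ + Σ ν·ξ):
  A: 297 − 1(161.2) − 1(41.7) = 94.15
  B: 799 − 2(161.2) − 2(41.7) = 393.3
  C: 0 + 2(161.2) = 322.3
  E: 0 + 1(41.7) = 41.7

393 mol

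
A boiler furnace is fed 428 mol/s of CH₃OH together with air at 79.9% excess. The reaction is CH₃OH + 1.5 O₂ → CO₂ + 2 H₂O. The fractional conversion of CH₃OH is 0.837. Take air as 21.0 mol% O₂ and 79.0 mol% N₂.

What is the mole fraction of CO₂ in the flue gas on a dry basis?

0.0665

Stoichiometric O₂ = 1.5 × 428 = 642 mol/s; O₂ fed = 642 × 1.799 = 1155 mol/s.
N₂ fed = 1155 × 79/21 = 4345 mol/s.
Fuel reacted = 0.837 × 428 → ξ = 358.2 mol/s.
Outlet (n = n₀ + ν ξ):
  CH₃OH: 428 − 1(358.2) = 69.76
  O₂: 1155 − 1.5(358.2) = 617.6
  N₂: 4345 (inert)
  CO₂: 0 + 1(358.2) = 358.2
  H₂O: 0 + 2(358.2) = 716.5
Dry total = 5390 mol/s; y_CO₂ (dry) = 358.2 / 5390 = 0.06646.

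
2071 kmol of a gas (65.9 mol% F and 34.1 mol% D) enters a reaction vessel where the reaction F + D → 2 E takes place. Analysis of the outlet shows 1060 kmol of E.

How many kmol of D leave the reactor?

For E: n = n₀ + 2ξ → 1060 = 0 + 2ξ, giving ξ = 530 kmol.
Outlet amounts (n = n₀ + ν ξ):
  F: 1365 − 1(530) = 834.8
  D: 706.2 − 1(530) = 176.2
  E: 0 + 2(530) = 1060

176 kmol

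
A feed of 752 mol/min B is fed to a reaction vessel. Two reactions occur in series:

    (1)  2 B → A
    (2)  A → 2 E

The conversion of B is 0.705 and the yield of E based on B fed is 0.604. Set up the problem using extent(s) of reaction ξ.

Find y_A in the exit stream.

Conversion of B: B consumed = 2ξ₁ = 0.705 × 752 → ξ₁ = 265.1 mol/min.
Yield of E: 2ξ₂ / 752 = 0.604 → ξ₂ = 227.1 mol/min.
Outlet amounts (n = n₀ + Σ ν·ξ):
  B: 752 − 2(265.1) = 221.8
  A: 0 + 1(265.1) − 1(227.1) = 37.98
  E: 0 + 2(227.1) = 454.2
Total out = 714 mol/min; y_A = 37.98 / 714 = 0.05319.

0.0532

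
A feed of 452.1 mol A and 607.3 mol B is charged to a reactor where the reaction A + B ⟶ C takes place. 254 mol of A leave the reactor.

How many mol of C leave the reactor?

For A: n = n₀ − 1ξ → 254 = 452.1 − 1ξ, giving ξ = 198.1 mol.
Outlet amounts (n = n₀ + ν ξ):
  A: 452.1 − 1(198.1) = 254
  B: 607.3 − 1(198.1) = 409.2
  C: 0 + 1(198.1) = 198.1

198 mol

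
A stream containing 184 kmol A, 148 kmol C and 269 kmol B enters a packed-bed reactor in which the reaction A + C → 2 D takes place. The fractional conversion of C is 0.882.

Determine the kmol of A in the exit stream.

C reacted = 0.882 × 148 = 130.5 kmol; ν_C = −1, so ξ = 130.5/1 = 130.5 kmol.
Outlet amounts (n = n₀ + ν ξ):
  A: 184 − 1(130.5) = 53.46
  C: 148 − 1(130.5) = 17.46
  D: 0 + 2(130.5) = 261.1
  B: 269 (inert)

53.5 kmol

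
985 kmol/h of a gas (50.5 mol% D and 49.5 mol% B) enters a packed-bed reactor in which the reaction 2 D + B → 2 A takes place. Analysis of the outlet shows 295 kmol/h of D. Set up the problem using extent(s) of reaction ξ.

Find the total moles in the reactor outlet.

884 kmol/h

For D: n = n₀ − 2ξ → 295 = 497.4 − 2ξ, giving ξ = 101.2 kmol/h.
Outlet amounts (n = n₀ + ν ξ):
  D: 497.4 − 2(101.2) = 295
  B: 487.6 − 1(101.2) = 386.4
  A: 0 + 2(101.2) = 202.4
Total out = 295 + 386.4 + 202.4 = 883.8 kmol/h.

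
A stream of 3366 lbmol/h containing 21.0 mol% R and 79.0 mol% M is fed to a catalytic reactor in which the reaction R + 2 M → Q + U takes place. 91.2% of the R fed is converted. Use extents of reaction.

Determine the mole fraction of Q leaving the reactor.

R reacted = 0.912 × 706.9 = 644.7 lbmol/h; ν_R = −1, so ξ = 644.7/1 = 644.7 lbmol/h.
Outlet amounts (n = n₀ + ν ξ):
  R: 706.9 − 1(644.7) = 62.2
  M: 2659 − 2(644.7) = 1370
  Q: 0 + 1(644.7) = 644.7
  U: 0 + 1(644.7) = 644.7
Total out = 2721 lbmol/h; y_Q = 644.7 / 2721 = 0.2369.

0.237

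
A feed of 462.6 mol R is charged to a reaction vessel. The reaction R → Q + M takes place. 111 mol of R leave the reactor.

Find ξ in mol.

ξ = 352 mol

For R: n = n₀ − 1ξ → 111 = 462.6 − 1ξ, giving ξ = 351.6 mol.
Outlet amounts (n = n₀ + ν ξ):
  R: 462.6 − 1(351.6) = 111
  Q: 0 + 1(351.6) = 351.6
  M: 0 + 1(351.6) = 351.6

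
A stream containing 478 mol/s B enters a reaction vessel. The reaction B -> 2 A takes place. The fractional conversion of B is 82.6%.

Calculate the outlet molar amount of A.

B reacted = 0.826 × 478 = 394.8 mol/s; ν_B = −1, so ξ = 394.8/1 = 394.8 mol/s.
Outlet amounts (n = n₀ + ν ξ):
  B: 478 − 1(394.8) = 83.17
  A: 0 + 2(394.8) = 789.7

790 mol/s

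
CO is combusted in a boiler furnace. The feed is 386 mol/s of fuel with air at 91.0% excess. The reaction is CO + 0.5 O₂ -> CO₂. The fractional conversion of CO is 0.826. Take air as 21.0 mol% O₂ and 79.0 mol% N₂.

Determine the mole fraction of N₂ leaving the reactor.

0.7

Stoichiometric O₂ = 0.5 × 386 = 193 mol/s; O₂ fed = 193 × 1.910 = 368.6 mol/s.
N₂ fed = 368.6 × 79/21 = 1387 mol/s.
Fuel reacted = 0.826 × 386 → ξ = 318.8 mol/s.
Outlet (n = n₀ + ν ξ):
  CO: 386 − 1(318.8) = 67.16
  O₂: 368.6 − 0.5(318.8) = 209.2
  N₂: 1387 (inert)
  CO₂: 0 + 1(318.8) = 318.8
Total out = 1982 mol/s; y_N₂ = 1387 / 1982 = 0.6997.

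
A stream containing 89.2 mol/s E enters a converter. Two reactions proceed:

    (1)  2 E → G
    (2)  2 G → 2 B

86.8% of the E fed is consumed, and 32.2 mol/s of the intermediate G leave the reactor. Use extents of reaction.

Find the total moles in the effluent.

Conversion of E: E consumed = 2ξ₁ = 0.868 × 89.2 → ξ₁ = 38.71 mol/s.
G balance: n_G = 0 + 1ξ₁ − 2ξ₂ = 32.2 → ξ₂ = (1·38.71 − 32.2)/2 = 3.256 mol/s.
Outlet amounts (n = n₀ + Σ ν·ξ):
  E: 89.2 − 2(38.71) = 11.77
  G: 0 + 1(38.71) − 2(3.256) = 32.2
  B: 0 + 2(3.256) = 6.513
Total out = 11.77 + 32.2 + 6.513 = 50.49 mol/s.

50.5 mol/s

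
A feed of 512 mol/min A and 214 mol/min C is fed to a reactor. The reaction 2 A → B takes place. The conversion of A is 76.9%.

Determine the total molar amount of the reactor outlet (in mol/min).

A reacted = 0.769 × 512 = 393.7 mol/min; ν_A = −2, so ξ = 393.7/2 = 196.9 mol/min.
Outlet amounts (n = n₀ + ν ξ):
  A: 512 − 2(196.9) = 118.3
  B: 0 + 1(196.9) = 196.9
  C: 214 (inert)
Total out = 118.3 + 196.9 + 214 = 529.1 mol/min.

529 mol/min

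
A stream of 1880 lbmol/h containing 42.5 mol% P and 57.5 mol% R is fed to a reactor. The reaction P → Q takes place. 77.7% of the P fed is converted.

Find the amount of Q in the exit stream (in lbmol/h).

P reacted = 0.777 × 799 = 620.8 lbmol/h; ν_P = −1, so ξ = 620.8/1 = 620.8 lbmol/h.
Outlet amounts (n = n₀ + ν ξ):
  P: 799 − 1(620.8) = 178.2
  Q: 0 + 1(620.8) = 620.8
  R: 1081 (inert)

621 lbmol/h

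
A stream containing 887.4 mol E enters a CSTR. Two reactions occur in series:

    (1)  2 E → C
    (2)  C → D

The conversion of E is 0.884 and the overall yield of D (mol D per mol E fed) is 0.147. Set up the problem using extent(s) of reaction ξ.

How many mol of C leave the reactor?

262 mol

Conversion of E: E consumed = 2ξ₁ = 0.884 × 887.4 → ξ₁ = 392.2 mol.
Yield of D: 1ξ₂ / 887.4 = 0.147 → ξ₂ = 130.4 mol.
Outlet amounts (n = n₀ + Σ ν·ξ):
  E: 887.4 − 2(392.2) = 102.9
  C: 0 + 1(392.2) − 1(130.4) = 261.8
  D: 0 + 1(130.4) = 130.4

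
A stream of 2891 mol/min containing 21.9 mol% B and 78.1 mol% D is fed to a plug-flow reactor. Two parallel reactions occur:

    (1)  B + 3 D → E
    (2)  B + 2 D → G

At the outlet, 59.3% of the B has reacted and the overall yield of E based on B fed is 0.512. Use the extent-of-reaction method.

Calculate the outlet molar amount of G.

51.3 mol/min

Yield of E: 1ξ₁ / 633.1 = 0.512 → ξ₁ = 324.2 mol/min.
Conversion of B: 1ξ₁ + 1ξ₂ = 0.593 × 633.1 = 375.4 → ξ₂ = 51.28 mol/min.
Outlet amounts (n = n₀ + Σ ν·ξ):
  B: 633.1 − 1(324.2) − 1(51.28) = 257.7
  D: 2258 − 3(324.2) − 2(51.28) = 1183
  E: 0 + 1(324.2) = 324.2
  G: 0 + 1(51.28) = 51.28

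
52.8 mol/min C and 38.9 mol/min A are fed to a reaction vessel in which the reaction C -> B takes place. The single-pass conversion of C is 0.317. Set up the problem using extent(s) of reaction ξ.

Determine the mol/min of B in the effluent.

C reacted = 0.317 × 52.8 = 16.74 mol/min; ν_C = −1, so ξ = 16.74/1 = 16.74 mol/min.
Outlet amounts (n = n₀ + ν ξ):
  C: 52.8 − 1(16.74) = 36.06
  B: 0 + 1(16.74) = 16.74
  A: 38.9 (inert)

16.7 mol/min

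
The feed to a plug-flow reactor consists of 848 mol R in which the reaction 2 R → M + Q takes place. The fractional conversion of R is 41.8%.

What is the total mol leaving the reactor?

848 mol

R reacted = 0.418 × 848 = 354.5 mol; ν_R = −2, so ξ = 354.5/2 = 177.2 mol.
Outlet amounts (n = n₀ + ν ξ):
  R: 848 − 2(177.2) = 493.5
  M: 0 + 1(177.2) = 177.2
  Q: 0 + 1(177.2) = 177.2
Total out = 493.5 + 177.2 + 177.2 = 848 mol.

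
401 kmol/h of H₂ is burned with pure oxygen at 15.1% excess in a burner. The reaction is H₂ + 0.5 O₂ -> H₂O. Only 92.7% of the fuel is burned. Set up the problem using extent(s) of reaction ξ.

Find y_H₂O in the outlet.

Stoichiometric O₂ = 0.5 × 401 = 200.5 kmol/h; O₂ fed = 200.5 × 1.151 = 230.8 kmol/h.
Fuel reacted = 0.927 × 401 → ξ = 371.7 kmol/h.
Outlet (n = n₀ + ν ξ):
  H₂: 401 − 1(371.7) = 29.27
  O₂: 230.8 − 0.5(371.7) = 44.91
  H₂O: 0 + 1(371.7) = 371.7
Total out = 445.9 kmol/h; y_H₂O = 371.7 / 445.9 = 0.8336.

0.834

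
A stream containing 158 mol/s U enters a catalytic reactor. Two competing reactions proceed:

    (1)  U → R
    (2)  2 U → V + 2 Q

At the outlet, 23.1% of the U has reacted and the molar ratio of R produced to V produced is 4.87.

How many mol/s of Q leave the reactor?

10.6 mol/s

Conversion of U: U consumed = 0.231 × 158 = 36.5 mol/s = 1ξ₁ + 2ξ₂.
Selectivity: 1ξ₁ / (1ξ₂) = 4.87 → ξ₁ = 4.87 ξ₂.
Substitute: (1·4.87 + 2) ξ₂ = 36.5 → ξ₂ = 5.313 mol/s, ξ₁ = 25.87 mol/s.
Outlet amounts (n = n₀ + Σ ν·ξ):
  U: 158 − 1(25.87) − 2(5.313) = 121.5
  R: 0 + 1(25.87) = 25.87
  V: 0 + 1(5.313) = 5.313
  Q: 0 + 2(5.313) = 10.63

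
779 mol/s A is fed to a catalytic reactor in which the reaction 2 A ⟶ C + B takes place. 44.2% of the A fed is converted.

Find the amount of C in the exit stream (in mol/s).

A reacted = 0.442 × 779 = 344.3 mol/s; ν_A = −2, so ξ = 344.3/2 = 172.2 mol/s.
Outlet amounts (n = n₀ + ν ξ):
  A: 779 − 2(172.2) = 434.7
  C: 0 + 1(172.2) = 172.2
  B: 0 + 1(172.2) = 172.2

172 mol/s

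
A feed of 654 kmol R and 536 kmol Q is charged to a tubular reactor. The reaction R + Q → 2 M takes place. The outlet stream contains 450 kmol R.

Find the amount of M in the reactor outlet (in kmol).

For R: n = n₀ − 1ξ → 450 = 654 − 1ξ, giving ξ = 204 kmol.
Outlet amounts (n = n₀ + ν ξ):
  R: 654 − 1(204) = 450
  Q: 536 − 1(204) = 332
  M: 0 + 2(204) = 408

408 kmol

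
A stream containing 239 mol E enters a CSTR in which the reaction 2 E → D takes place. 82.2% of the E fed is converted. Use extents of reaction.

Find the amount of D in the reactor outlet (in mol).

98.2 mol

E reacted = 0.822 × 239 = 196.5 mol; ν_E = −2, so ξ = 196.5/2 = 98.23 mol.
Outlet amounts (n = n₀ + ν ξ):
  E: 239 − 2(98.23) = 42.54
  D: 0 + 1(98.23) = 98.23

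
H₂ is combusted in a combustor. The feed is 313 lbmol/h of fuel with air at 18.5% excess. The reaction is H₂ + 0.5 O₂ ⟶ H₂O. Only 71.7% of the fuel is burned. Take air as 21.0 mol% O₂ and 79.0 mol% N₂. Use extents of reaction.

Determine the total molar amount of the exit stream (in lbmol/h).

1080 lbmol/h

Stoichiometric O₂ = 0.5 × 313 = 156.5 lbmol/h; O₂ fed = 156.5 × 1.185 = 185.5 lbmol/h.
N₂ fed = 185.5 × 79/21 = 697.7 lbmol/h.
Fuel reacted = 0.717 × 313 → ξ = 224.4 lbmol/h.
Outlet (n = n₀ + ν ξ):
  H₂: 313 − 1(224.4) = 88.58
  O₂: 185.5 − 0.5(224.4) = 73.24
  N₂: 697.7 (inert)
  H₂O: 0 + 1(224.4) = 224.4
Total out = 88.58 + 73.24 + 697.7 + 224.4 = 1084 lbmol/h.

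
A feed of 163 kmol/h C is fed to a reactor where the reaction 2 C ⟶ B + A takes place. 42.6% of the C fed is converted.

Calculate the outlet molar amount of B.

34.7 kmol/h

C reacted = 0.426 × 163 = 69.44 kmol/h; ν_C = −2, so ξ = 69.44/2 = 34.72 kmol/h.
Outlet amounts (n = n₀ + ν ξ):
  C: 163 − 2(34.72) = 93.56
  B: 0 + 1(34.72) = 34.72
  A: 0 + 1(34.72) = 34.72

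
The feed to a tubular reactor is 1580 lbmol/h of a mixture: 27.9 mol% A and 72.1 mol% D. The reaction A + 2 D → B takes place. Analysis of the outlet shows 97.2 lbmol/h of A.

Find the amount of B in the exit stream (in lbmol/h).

344 lbmol/h

For A: n = n₀ − 1ξ → 97.2 = 440.8 − 1ξ, giving ξ = 343.6 lbmol/h.
Outlet amounts (n = n₀ + ν ξ):
  A: 440.8 − 1(343.6) = 97.2
  D: 1139 − 2(343.6) = 451.9
  B: 0 + 1(343.6) = 343.6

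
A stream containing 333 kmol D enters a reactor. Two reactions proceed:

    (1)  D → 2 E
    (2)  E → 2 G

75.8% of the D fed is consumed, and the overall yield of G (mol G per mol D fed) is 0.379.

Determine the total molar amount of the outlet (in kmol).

Conversion of D: D consumed = 1ξ₁ = 0.758 × 333 → ξ₁ = 252.4 kmol.
Yield of G: 2ξ₂ / 333 = 0.379 → ξ₂ = 63.1 kmol.
Outlet amounts (n = n₀ + Σ ν·ξ):
  D: 333 − 1(252.4) = 80.59
  E: 0 + 2(252.4) − 1(63.1) = 441.7
  G: 0 + 2(63.1) = 126.2
Total out = 80.59 + 441.7 + 126.2 = 648.5 kmol.

649 kmol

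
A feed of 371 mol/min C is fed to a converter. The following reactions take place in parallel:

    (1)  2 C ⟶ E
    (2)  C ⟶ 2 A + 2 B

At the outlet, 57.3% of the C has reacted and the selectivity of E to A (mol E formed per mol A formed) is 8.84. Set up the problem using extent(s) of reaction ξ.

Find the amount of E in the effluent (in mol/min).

Conversion of C: C consumed = 0.573 × 371 = 212.6 mol/min = 2ξ₁ + 1ξ₂.
Selectivity: 1ξ₁ / (2ξ₂) = 8.84 → ξ₁ = 17.68 ξ₂.
Substitute: (2·17.68 + 1) ξ₂ = 212.6 → ξ₂ = 5.847 mol/min, ξ₁ = 103.4 mol/min.
Outlet amounts (n = n₀ + Σ ν·ξ):
  C: 371 − 2(103.4) − 1(5.847) = 158.4
  E: 0 + 1(103.4) = 103.4
  A: 0 + 2(5.847) = 11.69
  B: 0 + 2(5.847) = 11.69

103 mol/min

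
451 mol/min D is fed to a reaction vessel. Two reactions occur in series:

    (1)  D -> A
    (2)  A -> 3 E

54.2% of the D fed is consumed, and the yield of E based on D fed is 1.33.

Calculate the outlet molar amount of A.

44.5 mol/min

Conversion of D: D consumed = 1ξ₁ = 0.542 × 451 → ξ₁ = 244.4 mol/min.
Yield of E: 3ξ₂ / 451 = 1.33 → ξ₂ = 199.9 mol/min.
Outlet amounts (n = n₀ + Σ ν·ξ):
  D: 451 − 1(244.4) = 206.6
  A: 0 + 1(244.4) − 1(199.9) = 44.5
  E: 0 + 3(199.9) = 599.8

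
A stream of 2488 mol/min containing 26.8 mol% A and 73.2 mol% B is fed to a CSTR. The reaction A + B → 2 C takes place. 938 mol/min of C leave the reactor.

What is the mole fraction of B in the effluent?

0.543

For C: n = n₀ + 2ξ → 938 = 0 + 2ξ, giving ξ = 469 mol/min.
Outlet amounts (n = n₀ + ν ξ):
  A: 666.8 − 1(469) = 197.8
  B: 1821 − 1(469) = 1352
  C: 0 + 2(469) = 938
Total out = 2488 mol/min; y_B = 1352 / 2488 = 0.5435.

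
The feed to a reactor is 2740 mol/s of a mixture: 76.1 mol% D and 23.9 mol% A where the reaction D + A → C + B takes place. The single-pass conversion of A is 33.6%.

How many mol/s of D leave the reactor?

1870 mol/s

A reacted = 0.336 × 654.9 = 220 mol/s; ν_A = −1, so ξ = 220/1 = 220 mol/s.
Outlet amounts (n = n₀ + ν ξ):
  D: 2085 − 1(220) = 1865
  A: 654.9 − 1(220) = 434.8
  C: 0 + 1(220) = 220
  B: 0 + 1(220) = 220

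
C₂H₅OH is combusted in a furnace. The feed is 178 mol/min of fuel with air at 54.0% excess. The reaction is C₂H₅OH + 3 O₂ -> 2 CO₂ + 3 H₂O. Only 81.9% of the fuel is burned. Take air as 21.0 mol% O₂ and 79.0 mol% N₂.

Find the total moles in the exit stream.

4240 mol/min

Stoichiometric O₂ = 3 × 178 = 534 mol/min; O₂ fed = 534 × 1.540 = 822.4 mol/min.
N₂ fed = 822.4 × 79/21 = 3094 mol/min.
Fuel reacted = 0.819 × 178 → ξ = 145.8 mol/min.
Outlet (n = n₀ + ν ξ):
  C₂H₅OH: 178 − 1(145.8) = 32.22
  O₂: 822.4 − 3(145.8) = 385
  N₂: 3094 (inert)
  CO₂: 0 + 2(145.8) = 291.6
  H₂O: 0 + 3(145.8) = 437.3
Total out = 32.22 + 385 + 3094 + 291.6 + 437.3 = 4240 mol/min.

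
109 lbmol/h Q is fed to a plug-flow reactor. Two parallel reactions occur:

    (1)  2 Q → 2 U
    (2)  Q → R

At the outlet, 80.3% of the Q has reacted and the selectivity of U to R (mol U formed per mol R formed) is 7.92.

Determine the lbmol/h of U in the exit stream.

Conversion of Q: Q consumed = 0.803 × 109 = 87.53 lbmol/h = 2ξ₁ + 1ξ₂.
Selectivity: 2ξ₁ / (1ξ₂) = 7.92 → ξ₁ = 3.96 ξ₂.
Substitute: (2·3.96 + 1) ξ₂ = 87.53 → ξ₂ = 9.812 lbmol/h, ξ₁ = 38.86 lbmol/h.
Outlet amounts (n = n₀ + Σ ν·ξ):
  Q: 109 − 2(38.86) − 1(9.812) = 21.47
  U: 0 + 2(38.86) = 77.71
  R: 0 + 1(9.812) = 9.812

77.7 lbmol/h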